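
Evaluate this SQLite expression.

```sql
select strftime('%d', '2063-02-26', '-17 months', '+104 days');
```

First apply '-17 months', '+104 days': 2063-02-26 → 2062-01-08.
`%d` extracts the 2-digit day of month: 08.

08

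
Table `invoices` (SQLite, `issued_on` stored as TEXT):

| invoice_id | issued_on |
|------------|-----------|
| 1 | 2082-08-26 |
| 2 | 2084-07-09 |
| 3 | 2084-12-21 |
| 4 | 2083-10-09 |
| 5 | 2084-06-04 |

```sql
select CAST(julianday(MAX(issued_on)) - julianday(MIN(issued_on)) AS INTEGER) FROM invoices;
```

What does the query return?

MIN = 2082-08-26, MAX = 2084-12-21.
5 days remain in August 2082 after the 26th (31 − 26).
Full months from September 2082 through November 2084 contribute their day counts.
Then 21 days into December 2084.
Total: 5 + 30 + 31 + 30 + 31 + 31 + 28 + 31 + 30 + 31 + 30 + 31 + 31 + 30 + 31 + 30 + 31 + 31 + 29 + 31 + 30 + 31 + 30 + 31 + 31 + 30 + 31 + 30 + 21 = 848.

848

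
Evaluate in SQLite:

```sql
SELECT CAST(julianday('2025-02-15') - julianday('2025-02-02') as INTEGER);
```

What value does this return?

Both dates are in February 2025: 15 − 2 = 13.

13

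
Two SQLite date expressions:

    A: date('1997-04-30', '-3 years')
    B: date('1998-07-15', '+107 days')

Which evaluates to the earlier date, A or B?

A = 1994-04-30.
B = 1998-10-30.
A is earlier.

A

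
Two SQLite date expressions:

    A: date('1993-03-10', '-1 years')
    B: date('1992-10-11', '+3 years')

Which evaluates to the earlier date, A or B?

A = 1992-03-10.
B = 1995-10-11.
A is earlier.

A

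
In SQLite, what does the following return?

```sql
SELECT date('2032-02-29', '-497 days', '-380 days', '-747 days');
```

2027-09-19

Applying '-497 days' to 2032-02-29: counting 497 days back gives 2030-10-20.
Applying '-380 days' to 2030-10-20: counting 380 days back gives 2029-10-05.
Applying '-747 days' to 2029-10-05: counting 747 days back gives 2027-09-19.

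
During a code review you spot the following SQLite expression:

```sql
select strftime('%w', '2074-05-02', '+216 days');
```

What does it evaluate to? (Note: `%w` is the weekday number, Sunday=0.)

2

First apply '+216 days': 2074-05-02 → 2074-12-04.
2074-12-04 is a Tuesday; with Sunday=0 that is 2.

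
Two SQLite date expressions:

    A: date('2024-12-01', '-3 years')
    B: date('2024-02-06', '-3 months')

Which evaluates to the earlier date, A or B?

A = 2021-12-01.
B = 2023-11-06.
A is earlier.

A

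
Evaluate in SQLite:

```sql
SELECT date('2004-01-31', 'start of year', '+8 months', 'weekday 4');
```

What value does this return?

2004-09-02

`start of year` rewinds 2004-01-31 to 2004-01-01.
Adding +8 months to 2004-01-01 gives 2004-09-01.
`weekday 4` advances to the next Thursday; 2004-09-01 is a Wednesday, so it moves forward to 2004-09-02.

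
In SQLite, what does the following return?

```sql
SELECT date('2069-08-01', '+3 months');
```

Adding +3 months to 2069-08-01 gives 2069-11-01.

2069-11-01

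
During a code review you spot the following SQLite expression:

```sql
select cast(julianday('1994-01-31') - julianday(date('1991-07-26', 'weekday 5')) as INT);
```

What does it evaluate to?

920

`weekday 5` advances to the next Friday; 1991-07-26 is already a Friday, so it stays at 1991-07-26.
5 days remain in July 1991 after the 26th (31 − 26).
Full months from August 1991 through December 1993 contribute their day counts.
Then 31 days into January 1994.
Total: 5 + 31 + 30 + 31 + 30 + 31 + 31 + 29 + 31 + 30 + 31 + 30 + 31 + 31 + 30 + 31 + 30 + 31 + 31 + 28 + 31 + 30 + 31 + 30 + 31 + 31 + 30 + 31 + 30 + 31 + 31 = 920.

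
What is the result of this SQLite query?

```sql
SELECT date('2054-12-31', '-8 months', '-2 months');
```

Adding -8 months to 2054-12-31 targets 2054-04-31. April 2054 has only 30 days, so SQLite normalizes the 1-day overflow forward to 2054-05-01.
Adding -2 months to 2054-05-01 gives 2054-03-01.

2054-03-01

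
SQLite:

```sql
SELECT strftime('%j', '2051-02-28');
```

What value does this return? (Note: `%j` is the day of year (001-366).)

Day-of-year for 2051-02-28: days since 2051-01-01 inclusive = 59, zero-padded to 059.

059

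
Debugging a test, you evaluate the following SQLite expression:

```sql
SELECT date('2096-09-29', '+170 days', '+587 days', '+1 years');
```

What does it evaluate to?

2099-10-26

Applying '+170 days' to 2096-09-29: counting 170 days forward gives 2097-03-18.
Applying '+587 days' to 2097-03-18: counting 587 days forward gives 2098-10-26.
Adding +1 year to 2098-10-26 gives 2099-10-26.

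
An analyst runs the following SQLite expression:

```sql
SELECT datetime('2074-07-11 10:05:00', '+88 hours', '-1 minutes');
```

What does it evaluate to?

+88 hours from 2074-07-11 10:05:00 is 2074-07-15 02:05:00 (crosses midnight).
-1 minutes from 2074-07-15 02:05:00 is 2074-07-15 02:04:00.

2074-07-15 02:04:00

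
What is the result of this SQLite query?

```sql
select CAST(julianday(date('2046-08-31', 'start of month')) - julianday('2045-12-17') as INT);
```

227

`start of month` rewinds 2046-08-31 to 2046-08-01.
14 days remain in December 2045 after the 17th (31 − 17).
Full months from January 2046 through July 2046 contribute their day counts.
Then 1 day into August 2046.
Total: 14 + 31 + 28 + 31 + 30 + 31 + 30 + 31 + 1 = 227.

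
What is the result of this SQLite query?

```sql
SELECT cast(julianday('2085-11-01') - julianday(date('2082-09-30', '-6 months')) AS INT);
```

1312

Adding -6 months to 2082-09-30 gives 2082-03-30.
1 day remains in March 2082 after the 30th (31 − 30).
Full months from April 2082 through October 2085 contribute their day counts.
Then 1 day into November 2085.
Total: 1 + 30 + 31 + 30 + 31 + 31 + 30 + 31 + 30 + 31 + 31 + 28 + 31 + 30 + 31 + 30 + 31 + 31 + 30 + 31 + 30 + 31 + 31 + 29 + 31 + 30 + 31 + 30 + 31 + 31 + 30 + 31 + 30 + 31 + 31 + 28 + 31 + 30 + 31 + 30 + 31 + 31 + 30 + 31 + 1 = 1312.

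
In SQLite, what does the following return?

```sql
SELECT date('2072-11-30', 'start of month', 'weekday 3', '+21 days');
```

`start of month` rewinds 2072-11-30 to 2072-11-01.
`weekday 3` advances to the next Wednesday; 2072-11-01 is a Tuesday, so it moves forward to 2072-11-02.
Advancing 21 more days within November lands on 2072-11-23.

2072-11-23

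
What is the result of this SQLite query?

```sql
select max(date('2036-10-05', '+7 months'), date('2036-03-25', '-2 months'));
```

date('2036-10-05', '+7 months') → 2037-05-05.
date('2036-03-25', '-2 months') → 2036-01-25.
Later of the two is 2037-05-05.

2037-05-05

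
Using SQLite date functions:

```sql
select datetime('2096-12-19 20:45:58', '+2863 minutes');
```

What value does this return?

2096-12-21 20:28:58

2863 minutes = 47h 43m; +2863 minutes from 2096-12-19 20:45:58 is 2096-12-21 20:28:58 (crosses midnight).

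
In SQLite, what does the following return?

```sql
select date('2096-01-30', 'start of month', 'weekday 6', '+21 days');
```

`start of month` rewinds 2096-01-30 to 2096-01-01.
`weekday 6` advances to the next Saturday; 2096-01-01 is a Sunday, so it moves forward to 2096-01-07.
Advancing 21 more days within January lands on 2096-01-28.

2096-01-28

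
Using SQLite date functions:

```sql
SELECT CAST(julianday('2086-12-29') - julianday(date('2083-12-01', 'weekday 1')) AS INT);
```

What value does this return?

1119

`weekday 1` advances to the next Monday; 2083-12-01 is a Wednesday, so it moves forward to 2083-12-06.
25 days remain in December 2083 after the 6th (31 − 6).
Full months from January 2084 through November 2086 contribute their day counts.
Then 29 days into December 2086.
Total: 25 + 31 + 29 + 31 + 30 + 31 + 30 + 31 + 31 + 30 + 31 + 30 + 31 + 31 + 28 + 31 + 30 + 31 + 30 + 31 + 31 + 30 + 31 + 30 + 31 + 31 + 28 + 31 + 30 + 31 + 30 + 31 + 31 + 30 + 31 + 30 + 29 = 1119.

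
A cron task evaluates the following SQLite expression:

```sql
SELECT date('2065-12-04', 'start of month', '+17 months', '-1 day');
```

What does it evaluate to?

2067-04-30

`start of month` rewinds 2065-12-04 to 2065-12-01.
Adding +17 months to 2065-12-01 gives 2067-05-01.
Going back 1 day from 2067-05-01 reaches 2067-04-30 (last day of April, 30 days).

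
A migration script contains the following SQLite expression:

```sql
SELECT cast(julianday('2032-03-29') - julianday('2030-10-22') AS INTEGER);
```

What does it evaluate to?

524

9 days remain in October 2030 after the 22nd (31 − 22).
Full months from November 2030 through February 2032 contribute their day counts.
Then 29 days into March 2032.
Total: 9 + 30 + 31 + 31 + 28 + 31 + 30 + 31 + 30 + 31 + 31 + 30 + 31 + 30 + 31 + 31 + 29 + 29 = 524.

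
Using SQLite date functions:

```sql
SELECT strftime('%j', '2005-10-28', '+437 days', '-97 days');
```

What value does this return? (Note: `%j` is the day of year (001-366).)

276

First apply '+437 days', '-97 days': 2005-10-28 → 2006-10-03.
Day-of-year for 2006-10-03: days since 2006-01-01 inclusive = 276, zero-padded to 276.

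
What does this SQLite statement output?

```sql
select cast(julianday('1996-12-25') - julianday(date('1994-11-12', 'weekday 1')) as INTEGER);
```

`weekday 1` advances to the next Monday; 1994-11-12 is a Saturday, so it moves forward to 1994-11-14.
16 days remain in November 1994 after the 14th (30 − 14).
Full months from December 1994 through November 1996 contribute their day counts.
Then 25 days into December 1996.
Total: 16 + 31 + 31 + 28 + 31 + 30 + 31 + 30 + 31 + 31 + 30 + 31 + 30 + 31 + 31 + 29 + 31 + 30 + 31 + 30 + 31 + 31 + 30 + 31 + 30 + 25 = 772.

772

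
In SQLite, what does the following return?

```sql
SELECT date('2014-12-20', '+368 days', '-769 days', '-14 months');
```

Applying '+368 days' to 2014-12-20: counting 368 days forward gives 2015-12-23.
Applying '-769 days' to 2015-12-23: counting 769 days back gives 2013-11-14.
Adding -14 months to 2013-11-14 gives 2012-09-14.

2012-09-14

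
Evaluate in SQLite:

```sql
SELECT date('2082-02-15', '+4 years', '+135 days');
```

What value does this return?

Adding +4 years to 2082-02-15 gives 2086-02-15.
Applying '+135 days' to 2086-02-15: counting 135 days forward gives 2086-06-30.

2086-06-30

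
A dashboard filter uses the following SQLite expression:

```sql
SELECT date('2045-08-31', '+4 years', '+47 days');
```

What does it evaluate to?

Adding +4 years to 2045-08-31 gives 2049-08-31.
Applying '+47 days' to 2049-08-31: counting 47 days forward gives 2049-10-17.

2049-10-17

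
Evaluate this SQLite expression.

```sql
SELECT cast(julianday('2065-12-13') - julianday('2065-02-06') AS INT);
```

310

22 days remain in February 2065 after the 6th (28 − 6).
Full months from March 2065 through November 2065 contribute their day counts.
Then 13 days into December 2065.
Total: 22 + 31 + 30 + 31 + 30 + 31 + 31 + 30 + 31 + 30 + 13 = 310.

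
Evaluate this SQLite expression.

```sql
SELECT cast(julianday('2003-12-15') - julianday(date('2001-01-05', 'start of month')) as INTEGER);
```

1078

`start of month` rewinds 2001-01-05 to 2001-01-01.
30 days remain in January 2001 after the 1st (31 − 1).
Full months from February 2001 through November 2003 contribute their day counts.
Then 15 days into December 2003.
Total: 30 + 28 + 31 + 30 + 31 + 30 + 31 + 31 + 30 + 31 + 30 + 31 + 31 + 28 + 31 + 30 + 31 + 30 + 31 + 31 + 30 + 31 + 30 + 31 + 31 + 28 + 31 + 30 + 31 + 30 + 31 + 31 + 30 + 31 + 30 + 15 = 1078.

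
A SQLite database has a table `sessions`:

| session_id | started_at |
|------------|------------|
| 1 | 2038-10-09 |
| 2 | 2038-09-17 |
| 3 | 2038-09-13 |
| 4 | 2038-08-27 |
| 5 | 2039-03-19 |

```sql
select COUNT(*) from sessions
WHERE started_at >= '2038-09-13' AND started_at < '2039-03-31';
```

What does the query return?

Rows in [2038-09-13, 2039-03-31): 2038-10-09, 2038-09-17, 2038-09-13, 2039-03-19 → 4 rows.

4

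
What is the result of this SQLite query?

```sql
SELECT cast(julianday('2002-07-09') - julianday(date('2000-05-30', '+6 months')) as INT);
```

586

Adding +6 months to 2000-05-30 gives 2000-11-30.
0 days remain in November 2000 after the 30th (30 − 30).
Full months from December 2000 through June 2002 contribute their day counts.
Then 9 days into July 2002.
Total: 0 + 31 + 31 + 28 + 31 + 30 + 31 + 30 + 31 + 31 + 30 + 31 + 30 + 31 + 31 + 28 + 31 + 30 + 31 + 30 + 9 = 586.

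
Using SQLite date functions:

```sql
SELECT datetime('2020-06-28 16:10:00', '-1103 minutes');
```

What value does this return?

2020-06-27 21:47:00

1103 minutes = 18h 23m; -1103 minutes from 2020-06-28 16:10:00 is 2020-06-27 21:47:00 (crosses midnight).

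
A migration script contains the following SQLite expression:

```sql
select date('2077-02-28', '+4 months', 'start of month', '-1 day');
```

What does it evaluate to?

Adding +4 months to 2077-02-28 gives 2077-06-28.
`start of month` rewinds 2077-06-28 to 2077-06-01.
Going back 1 day from 2077-06-01 reaches 2077-05-31 (last day of May, 31 days).

2077-05-31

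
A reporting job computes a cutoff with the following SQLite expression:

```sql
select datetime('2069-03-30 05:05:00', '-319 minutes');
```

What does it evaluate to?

2069-03-29 23:46:00

319 minutes = 5h 19m; -319 minutes from 2069-03-30 05:05:00 is 2069-03-29 23:46:00 (crosses midnight).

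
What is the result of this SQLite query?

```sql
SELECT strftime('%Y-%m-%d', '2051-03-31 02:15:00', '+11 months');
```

2052-03-02

First apply '+11 months': 2051-03-31 02:15:00 → 2052-03-02 02:15:00.
`%Y-%m-%d` extracts the ISO date: 2052-03-02.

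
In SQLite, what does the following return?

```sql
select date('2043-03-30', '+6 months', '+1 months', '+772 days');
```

2045-12-10

Adding +6 months to 2043-03-30 gives 2043-09-30.
Adding +1 month to 2043-09-30 gives 2043-10-30.
Applying '+772 days' to 2043-10-30: counting 772 days forward gives 2045-12-10.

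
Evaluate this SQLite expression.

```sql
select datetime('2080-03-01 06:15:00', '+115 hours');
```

+115 hours from 2080-03-01 06:15:00 is 2080-03-06 01:15:00 (crosses midnight).

2080-03-06 01:15:00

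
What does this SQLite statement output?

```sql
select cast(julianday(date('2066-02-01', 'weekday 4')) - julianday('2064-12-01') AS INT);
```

`weekday 4` advances to the next Thursday; 2066-02-01 is a Monday, so it moves forward to 2066-02-04.
30 days remain in December 2064 after the 1st (31 − 1).
Full months from January 2065 through January 2066 contribute their day counts.
Then 4 days into February 2066.
Total: 30 + 31 + 28 + 31 + 30 + 31 + 30 + 31 + 31 + 30 + 31 + 30 + 31 + 31 + 4 = 430.

430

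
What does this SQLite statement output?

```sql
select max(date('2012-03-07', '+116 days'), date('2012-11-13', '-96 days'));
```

date('2012-03-07', '+116 days') → 2012-07-01.
date('2012-11-13', '-96 days') → 2012-08-09.
Later of the two is 2012-08-09.

2012-08-09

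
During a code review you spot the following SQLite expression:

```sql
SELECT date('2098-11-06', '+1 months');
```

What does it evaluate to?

2098-12-06

Adding +1 month to 2098-11-06 gives 2098-12-06.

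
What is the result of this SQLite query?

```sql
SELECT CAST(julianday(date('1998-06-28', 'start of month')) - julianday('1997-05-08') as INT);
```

`start of month` rewinds 1998-06-28 to 1998-06-01.
23 days remain in May 1997 after the 8th (31 − 8).
Full months from June 1997 through May 1998 contribute their day counts.
Then 1 day into June 1998.
Total: 23 + 30 + 31 + 31 + 30 + 31 + 30 + 31 + 31 + 28 + 31 + 30 + 31 + 1 = 389.

389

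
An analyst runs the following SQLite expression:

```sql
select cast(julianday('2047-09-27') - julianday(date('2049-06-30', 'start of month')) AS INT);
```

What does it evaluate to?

`start of month` rewinds 2049-06-30 to 2049-06-01.
3 days remain in September 2047 after the 27th (30 − 27).
Full months from October 2047 through May 2049 contribute their day counts.
Then 1 day into June 2049.
Total: 3 + 31 + 30 + 31 + 31 + 29 + 31 + 30 + 31 + 30 + 31 + 31 + 30 + 31 + 30 + 31 + 31 + 28 + 31 + 30 + 31 + 1 = 613.
The subtraction is earlier − later, so the result is −613 → -613.

-613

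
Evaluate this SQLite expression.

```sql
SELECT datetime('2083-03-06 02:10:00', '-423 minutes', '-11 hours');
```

423 minutes = 7h 3m; -423 minutes from 2083-03-06 02:10:00 is 2083-03-05 19:07:00 (crosses midnight).
-11 hours from 2083-03-05 19:07:00 is 2083-03-05 08:07:00.

2083-03-05 08:07:00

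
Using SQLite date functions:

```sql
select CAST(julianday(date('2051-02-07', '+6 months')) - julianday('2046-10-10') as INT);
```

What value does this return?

Adding +6 months to 2051-02-07 gives 2051-08-07.
21 days remain in October 2046 after the 10th (31 − 10).
Full months from November 2046 through July 2051 contribute their day counts.
Then 7 days into August 2051.
Total: 21 + 30 + 31 + 31 + 28 + 31 + 30 + 31 + 30 + 31 + 31 + 30 + 31 + 30 + 31 + 31 + 29 + 31 + 30 + 31 + 30 + 31 + 31 + 30 + 31 + 30 + 31 + 31 + 28 + 31 + 30 + 31 + 30 + 31 + 31 + 30 + 31 + 30 + 31 + 31 + 28 + 31 + 30 + 31 + 30 + 31 + 31 + 30 + 31 + 30 + 31 + 31 + 28 + 31 + 30 + 31 + 30 + 31 + 7 = 1762.

1762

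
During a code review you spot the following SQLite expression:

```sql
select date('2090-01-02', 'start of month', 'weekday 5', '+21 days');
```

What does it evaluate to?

2090-01-27

`start of month` rewinds 2090-01-02 to 2090-01-01.
`weekday 5` advances to the next Friday; 2090-01-01 is a Sunday, so it moves forward to 2090-01-06.
Advancing 21 more days within January lands on 2090-01-27.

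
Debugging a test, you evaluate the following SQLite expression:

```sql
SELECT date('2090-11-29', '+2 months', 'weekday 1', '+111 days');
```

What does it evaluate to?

2091-05-20

Adding +2 months to 2090-11-29 gives 2091-01-29.
`weekday 1` advances to the next Monday; 2091-01-29 is already a Monday, so it stays at 2091-01-29.
Applying '+111 days' to 2091-01-29: counting 111 days forward gives 2091-05-20.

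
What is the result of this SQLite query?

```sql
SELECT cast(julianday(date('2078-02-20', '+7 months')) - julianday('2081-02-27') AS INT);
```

Adding +7 months to 2078-02-20 gives 2078-09-20.
10 days remain in September 2078 after the 20th (30 − 20).
Full months from October 2078 through January 2081 contribute their day counts.
Then 27 days into February 2081.
Total: 10 + 31 + 30 + 31 + 31 + 28 + 31 + 30 + 31 + 30 + 31 + 31 + 30 + 31 + 30 + 31 + 31 + 29 + 31 + 30 + 31 + 30 + 31 + 31 + 30 + 31 + 30 + 31 + 31 + 27 = 891.
The subtraction is earlier − later, so the result is −891 → -891.

-891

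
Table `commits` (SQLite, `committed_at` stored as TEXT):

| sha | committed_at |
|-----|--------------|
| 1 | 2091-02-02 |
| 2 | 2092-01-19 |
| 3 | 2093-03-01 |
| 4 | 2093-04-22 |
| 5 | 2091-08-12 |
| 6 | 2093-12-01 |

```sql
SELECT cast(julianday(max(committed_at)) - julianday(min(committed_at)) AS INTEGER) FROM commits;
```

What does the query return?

1033

MIN = 2091-02-02, MAX = 2093-12-01.
26 days remain in February 2091 after the 2nd (28 − 2).
Full months from March 2091 through November 2093 contribute their day counts.
Then 1 day into December 2093.
Total: 26 + 31 + 30 + 31 + 30 + 31 + 31 + 30 + 31 + 30 + 31 + 31 + 29 + 31 + 30 + 31 + 30 + 31 + 31 + 30 + 31 + 30 + 31 + 31 + 28 + 31 + 30 + 31 + 30 + 31 + 31 + 30 + 31 + 30 + 1 = 1033.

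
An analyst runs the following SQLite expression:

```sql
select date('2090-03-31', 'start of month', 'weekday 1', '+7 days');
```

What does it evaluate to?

`start of month` rewinds 2090-03-31 to 2090-03-01.
`weekday 1` advances to the next Monday; 2090-03-01 is a Wednesday, so it moves forward to 2090-03-06.
Advancing 7 more days within March lands on 2090-03-13.

2090-03-13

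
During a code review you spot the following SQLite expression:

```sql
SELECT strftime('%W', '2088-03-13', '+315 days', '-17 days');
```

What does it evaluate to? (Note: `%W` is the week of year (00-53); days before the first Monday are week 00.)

First apply '+315 days', '-17 days': 2088-03-13 → 2089-01-05.
2089-01-05 is a Wednesday. SQLite's %W counts Mondays since the year started; the result is 01.

01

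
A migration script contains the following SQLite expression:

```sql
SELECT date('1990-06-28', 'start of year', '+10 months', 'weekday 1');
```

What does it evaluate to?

`start of year` rewinds 1990-06-28 to 1990-01-01.
Adding +10 months to 1990-01-01 gives 1990-11-01.
`weekday 1` advances to the next Monday; 1990-11-01 is a Thursday, so it moves forward to 1990-11-05.

1990-11-05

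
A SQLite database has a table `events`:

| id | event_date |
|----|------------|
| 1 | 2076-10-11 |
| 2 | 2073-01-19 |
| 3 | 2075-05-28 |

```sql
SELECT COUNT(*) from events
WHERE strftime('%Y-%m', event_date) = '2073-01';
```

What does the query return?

Rows with year-month 2073-01: 2073-01-19 → 1.

1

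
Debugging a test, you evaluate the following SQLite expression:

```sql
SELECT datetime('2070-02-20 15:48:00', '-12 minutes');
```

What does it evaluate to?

2070-02-20 15:36:00

-12 minutes from 2070-02-20 15:48:00 is 2070-02-20 15:36:00.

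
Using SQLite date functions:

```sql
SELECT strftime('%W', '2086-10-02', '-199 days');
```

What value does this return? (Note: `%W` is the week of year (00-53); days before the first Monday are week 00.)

10

First apply '-199 days': 2086-10-02 → 2086-03-17.
2086-03-17 is a Sunday. SQLite's %W counts Mondays since the year started; the result is 10.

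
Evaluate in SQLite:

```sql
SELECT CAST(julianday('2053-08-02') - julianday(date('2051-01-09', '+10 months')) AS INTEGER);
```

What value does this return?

Adding +10 months to 2051-01-09 gives 2051-11-09.
21 days remain in November 2051 after the 9th (30 − 9).
Full months from December 2051 through July 2053 contribute their day counts.
Then 2 days into August 2053.
Total: 21 + 31 + 31 + 29 + 31 + 30 + 31 + 30 + 31 + 31 + 30 + 31 + 30 + 31 + 31 + 28 + 31 + 30 + 31 + 30 + 31 + 2 = 632.

632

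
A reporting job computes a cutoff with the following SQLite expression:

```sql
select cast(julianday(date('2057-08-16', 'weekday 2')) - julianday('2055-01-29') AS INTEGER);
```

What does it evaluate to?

`weekday 2` advances to the next Tuesday; 2057-08-16 is a Thursday, so it moves forward to 2057-08-21.
2 days remain in January 2055 after the 29th (31 − 29).
Full months from February 2055 through July 2057 contribute their day counts.
Then 21 days into August 2057.
Total: 2 + 28 + 31 + 30 + 31 + 30 + 31 + 31 + 30 + 31 + 30 + 31 + 31 + 29 + 31 + 30 + 31 + 30 + 31 + 31 + 30 + 31 + 30 + 31 + 31 + 28 + 31 + 30 + 31 + 30 + 31 + 21 = 935.

935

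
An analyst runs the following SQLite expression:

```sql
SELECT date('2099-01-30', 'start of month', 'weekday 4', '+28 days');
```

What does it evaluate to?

2099-01-29

`start of month` rewinds 2099-01-30 to 2099-01-01.
`weekday 4` advances to the next Thursday; 2099-01-01 is already a Thursday, so it stays at 2099-01-01.
Advancing 28 more days within January lands on 2099-01-29.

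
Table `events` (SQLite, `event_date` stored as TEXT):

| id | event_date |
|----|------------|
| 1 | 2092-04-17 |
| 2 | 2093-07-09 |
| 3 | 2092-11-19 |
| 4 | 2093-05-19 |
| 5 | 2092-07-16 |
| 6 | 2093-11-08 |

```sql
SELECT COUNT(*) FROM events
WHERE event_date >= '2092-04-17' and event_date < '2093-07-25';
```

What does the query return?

5

Rows in [2092-04-17, 2093-07-25): 2092-04-17, 2093-07-09, 2092-11-19, 2093-05-19, 2092-07-16 → 5 rows.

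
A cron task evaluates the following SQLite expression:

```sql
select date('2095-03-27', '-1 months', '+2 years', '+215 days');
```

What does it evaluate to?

2097-09-30

Adding -1 month to 2095-03-27 gives 2095-02-27.
Adding +2 years to 2095-02-27 gives 2097-02-27.
Applying '+215 days' to 2097-02-27: counting 215 days forward gives 2097-09-30.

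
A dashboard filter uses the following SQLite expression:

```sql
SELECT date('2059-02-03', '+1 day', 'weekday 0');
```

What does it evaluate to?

Advancing 1 more day within February lands on 2059-02-04.
`weekday 0` advances to the next Sunday; 2059-02-04 is a Tuesday, so it moves forward to 2059-02-09.

2059-02-09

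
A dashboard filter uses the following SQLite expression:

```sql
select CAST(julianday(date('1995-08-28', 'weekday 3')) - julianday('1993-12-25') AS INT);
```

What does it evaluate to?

`weekday 3` advances to the next Wednesday; 1995-08-28 is a Monday, so it moves forward to 1995-08-30.
6 days remain in December 1993 after the 25th (31 − 25).
Full months from January 1994 through July 1995 contribute their day counts.
Then 30 days into August 1995.
Total: 6 + 31 + 28 + 31 + 30 + 31 + 30 + 31 + 31 + 30 + 31 + 30 + 31 + 31 + 28 + 31 + 30 + 31 + 30 + 31 + 30 = 613.

613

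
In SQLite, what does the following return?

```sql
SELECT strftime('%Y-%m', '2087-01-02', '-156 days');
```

2086-07

First apply '-156 days': 2087-01-02 → 2086-07-30.
`%Y-%m` extracts the year-month: 2086-07.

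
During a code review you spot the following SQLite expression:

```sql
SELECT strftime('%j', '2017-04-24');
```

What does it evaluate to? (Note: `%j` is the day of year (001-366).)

114

Day-of-year for 2017-04-24: days since 2017-01-01 inclusive = 114, zero-padded to 114.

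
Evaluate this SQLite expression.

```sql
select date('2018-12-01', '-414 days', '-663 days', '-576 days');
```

Applying '-414 days' to 2018-12-01: counting 414 days back gives 2017-10-13.
Applying '-663 days' to 2017-10-13: counting 663 days back gives 2015-12-20.
Applying '-576 days' to 2015-12-20: counting 576 days back gives 2014-05-23.

2014-05-23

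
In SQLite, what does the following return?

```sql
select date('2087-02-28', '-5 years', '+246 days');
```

Adding -5 years to 2087-02-28 gives 2082-02-28.
Applying '+246 days' to 2082-02-28: counting 246 days forward gives 2082-11-01.

2082-11-01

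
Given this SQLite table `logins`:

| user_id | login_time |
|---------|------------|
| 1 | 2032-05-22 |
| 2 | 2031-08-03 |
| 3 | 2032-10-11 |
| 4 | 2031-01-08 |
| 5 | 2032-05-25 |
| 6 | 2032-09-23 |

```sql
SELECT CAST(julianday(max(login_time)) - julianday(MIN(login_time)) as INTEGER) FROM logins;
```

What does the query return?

MIN = 2031-01-08, MAX = 2032-10-11.
23 days remain in January 2031 after the 8th (31 − 8).
Full months from February 2031 through September 2032 contribute their day counts.
Then 11 days into October 2032.
Total: 23 + 28 + 31 + 30 + 31 + 30 + 31 + 31 + 30 + 31 + 30 + 31 + 31 + 29 + 31 + 30 + 31 + 30 + 31 + 31 + 30 + 11 = 642.

642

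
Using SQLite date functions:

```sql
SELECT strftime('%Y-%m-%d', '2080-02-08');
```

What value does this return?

`%Y-%m-%d` extracts the ISO date: 2080-02-08.

2080-02-08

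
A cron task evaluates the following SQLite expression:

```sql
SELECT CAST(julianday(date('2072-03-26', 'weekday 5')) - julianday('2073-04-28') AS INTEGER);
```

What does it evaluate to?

`weekday 5` advances to the next Friday; 2072-03-26 is a Saturday, so it moves forward to 2072-04-01.
29 days remain in April 2072 after the 1st (30 − 1).
Full months from May 2072 through March 2073 contribute their day counts.
Then 28 days into April 2073.
Total: 29 + 31 + 30 + 31 + 31 + 30 + 31 + 30 + 31 + 31 + 28 + 31 + 28 = 392.
The subtraction is earlier − later, so the result is −392 → -392.

-392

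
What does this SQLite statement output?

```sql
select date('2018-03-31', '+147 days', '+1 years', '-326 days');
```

2018-10-03

Applying '+147 days' to 2018-03-31: counting 147 days forward gives 2018-08-25.
Adding +1 year to 2018-08-25 gives 2019-08-25.
Applying '-326 days' to 2019-08-25: counting 326 days back gives 2018-10-03.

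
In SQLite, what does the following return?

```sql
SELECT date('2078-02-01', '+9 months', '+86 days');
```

2079-01-26

Adding +9 months to 2078-02-01 gives 2078-11-01.
Applying '+86 days' to 2078-11-01: counting 86 days forward gives 2079-01-26.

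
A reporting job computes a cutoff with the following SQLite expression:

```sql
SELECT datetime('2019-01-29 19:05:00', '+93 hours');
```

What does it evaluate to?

2019-02-02 16:05:00

+93 hours from 2019-01-29 19:05:00 is 2019-02-02 16:05:00 (crosses midnight).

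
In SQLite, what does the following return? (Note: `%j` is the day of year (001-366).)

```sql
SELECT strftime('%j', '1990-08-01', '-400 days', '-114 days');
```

First apply '-400 days', '-114 days': 1990-08-01 → 1989-03-05.
Day-of-year for 1989-03-05: days since 1989-01-01 inclusive = 64, zero-padded to 064.

064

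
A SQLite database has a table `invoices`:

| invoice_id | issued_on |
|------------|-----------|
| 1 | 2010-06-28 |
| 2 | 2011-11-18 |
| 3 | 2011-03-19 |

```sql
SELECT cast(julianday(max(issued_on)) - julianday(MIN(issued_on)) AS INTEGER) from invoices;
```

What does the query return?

MIN = 2010-06-28, MAX = 2011-11-18.
2 days remain in June 2010 after the 28th (30 − 28).
Full months from July 2010 through October 2011 contribute their day counts.
Then 18 days into November 2011.
Total: 2 + 31 + 31 + 30 + 31 + 30 + 31 + 31 + 28 + 31 + 30 + 31 + 30 + 31 + 31 + 30 + 31 + 18 = 508.

508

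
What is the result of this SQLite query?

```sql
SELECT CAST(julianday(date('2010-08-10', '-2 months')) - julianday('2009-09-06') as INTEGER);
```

277

Adding -2 months to 2010-08-10 gives 2010-06-10.
24 days remain in September 2009 after the 6th (30 − 6).
Full months from October 2009 through May 2010 contribute their day counts.
Then 10 days into June 2010.
Total: 24 + 31 + 30 + 31 + 31 + 28 + 31 + 30 + 31 + 10 = 277.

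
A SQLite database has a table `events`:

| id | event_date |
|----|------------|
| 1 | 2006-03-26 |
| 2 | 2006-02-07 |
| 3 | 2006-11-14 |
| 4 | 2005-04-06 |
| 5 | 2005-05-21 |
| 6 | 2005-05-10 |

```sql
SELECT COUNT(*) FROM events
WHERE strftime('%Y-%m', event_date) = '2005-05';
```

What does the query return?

Rows with year-month 2005-05: 2005-05-21, 2005-05-10 → 2.

2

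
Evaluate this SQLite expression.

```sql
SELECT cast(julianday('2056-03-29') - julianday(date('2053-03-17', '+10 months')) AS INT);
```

Adding +10 months to 2053-03-17 gives 2054-01-17.
14 days remain in January 2054 after the 17th (31 − 17).
Full months from February 2054 through February 2056 contribute their day counts.
Then 29 days into March 2056.
Total: 14 + 28 + 31 + 30 + 31 + 30 + 31 + 31 + 30 + 31 + 30 + 31 + 31 + 28 + 31 + 30 + 31 + 30 + 31 + 31 + 30 + 31 + 30 + 31 + 31 + 29 + 29 = 802.

802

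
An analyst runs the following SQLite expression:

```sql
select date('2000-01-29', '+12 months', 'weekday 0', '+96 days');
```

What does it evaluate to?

2001-05-11

Adding +12 months to 2000-01-29 gives 2001-01-29.
`weekday 0` advances to the next Sunday; 2001-01-29 is a Monday, so it moves forward to 2001-02-04.
Applying '+96 days' to 2001-02-04: counting 96 days forward gives 2001-05-11.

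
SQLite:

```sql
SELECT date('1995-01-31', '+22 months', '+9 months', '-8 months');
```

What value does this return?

1997-01-01

Adding +22 months to 1995-01-31 targets 1996-11-31. November 1996 has only 30 days, so SQLite normalizes the 1-day overflow forward to 1996-12-01.
Adding +9 months to 1996-12-01 gives 1997-09-01.
Adding -8 months to 1997-09-01 gives 1997-01-01.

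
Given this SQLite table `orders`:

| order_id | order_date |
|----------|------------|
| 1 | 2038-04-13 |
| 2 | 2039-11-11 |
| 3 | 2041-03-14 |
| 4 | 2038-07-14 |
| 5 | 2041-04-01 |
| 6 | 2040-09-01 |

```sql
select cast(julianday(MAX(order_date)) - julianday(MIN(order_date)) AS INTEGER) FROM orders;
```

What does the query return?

MIN = 2038-04-13, MAX = 2041-04-01.
17 days remain in April 2038 after the 13th (30 − 13).
Full months from May 2038 through March 2041 contribute their day counts.
Then 1 day into April 2041.
Total: 17 + 31 + 30 + 31 + 31 + 30 + 31 + 30 + 31 + 31 + 28 + 31 + 30 + 31 + 30 + 31 + 31 + 30 + 31 + 30 + 31 + 31 + 29 + 31 + 30 + 31 + 30 + 31 + 31 + 30 + 31 + 30 + 31 + 31 + 28 + 31 + 1 = 1084.

1084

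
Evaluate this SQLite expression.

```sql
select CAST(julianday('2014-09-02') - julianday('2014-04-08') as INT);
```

22 days remain in April 2014 after the 8th (30 − 8).
May 2014: 31 days.
June 2014: 30 days.
July 2014: 31 days.
August 2014: 31 days.
Then 2 days into September 2014.
Total: 22 + 31 + 30 + 31 + 31 + 2 = 147.

147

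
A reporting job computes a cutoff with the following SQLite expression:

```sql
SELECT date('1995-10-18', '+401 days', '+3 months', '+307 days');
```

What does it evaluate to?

Applying '+401 days' to 1995-10-18: counting 401 days forward gives 1996-11-22.
Adding +3 months to 1996-11-22 gives 1997-02-22.
Applying '+307 days' to 1997-02-22: counting 307 days forward gives 1997-12-26.

1997-12-26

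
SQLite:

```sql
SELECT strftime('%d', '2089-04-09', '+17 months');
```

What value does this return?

First apply '+17 months': 2089-04-09 → 2090-09-09.
`%d` extracts the 2-digit day of month: 09.

09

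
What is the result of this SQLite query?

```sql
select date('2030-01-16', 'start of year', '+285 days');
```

2030-10-13

`start of year` rewinds 2030-01-16 to 2030-01-01.
Applying '+285 days' to 2030-01-01: counting 285 days forward gives 2030-10-13.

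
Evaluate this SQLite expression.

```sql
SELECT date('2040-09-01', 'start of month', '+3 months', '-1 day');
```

2040-11-30

`start of month` rewinds 2040-09-01 to 2040-09-01.
Adding +3 months to 2040-09-01 gives 2040-12-01.
Going back 1 day from 2040-12-01 reaches 2040-11-30 (last day of November, 30 days).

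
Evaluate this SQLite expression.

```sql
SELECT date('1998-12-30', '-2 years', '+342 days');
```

Adding -2 years to 1998-12-30 gives 1996-12-30.
Applying '+342 days' to 1996-12-30: counting 342 days forward gives 1997-12-07.

1997-12-07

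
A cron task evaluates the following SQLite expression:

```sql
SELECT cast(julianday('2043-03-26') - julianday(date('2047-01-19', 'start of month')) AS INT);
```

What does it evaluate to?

`start of month` rewinds 2047-01-19 to 2047-01-01.
5 days remain in March 2043 after the 26th (31 − 26).
Full months from April 2043 through December 2046 contribute their day counts.
Then 1 day into January 2047.
Total: 5 + 30 + 31 + 30 + 31 + 31 + 30 + 31 + 30 + 31 + 31 + 29 + 31 + 30 + 31 + 30 + 31 + 31 + 30 + 31 + 30 + 31 + 31 + 28 + 31 + 30 + 31 + 30 + 31 + 31 + 30 + 31 + 30 + 31 + 31 + 28 + 31 + 30 + 31 + 30 + 31 + 31 + 30 + 31 + 30 + 31 + 1 = 1377.
The subtraction is earlier − later, so the result is −1377 → -1377.

-1377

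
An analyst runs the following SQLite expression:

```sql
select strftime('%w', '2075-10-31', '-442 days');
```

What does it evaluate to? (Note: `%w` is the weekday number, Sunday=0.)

3

First apply '-442 days': 2075-10-31 → 2074-08-15.
2074-08-15 is a Wednesday; with Sunday=0 that is 3.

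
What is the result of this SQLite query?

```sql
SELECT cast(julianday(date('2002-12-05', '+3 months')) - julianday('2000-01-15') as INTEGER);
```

1145

Adding +3 months to 2002-12-05 gives 2003-03-05.
16 days remain in January 2000 after the 15th (31 − 15).
Full months from February 2000 through February 2003 contribute their day counts.
Then 5 days into March 2003.
Total: 16 + 29 + 31 + 30 + 31 + 30 + 31 + 31 + 30 + 31 + 30 + 31 + 31 + 28 + 31 + 30 + 31 + 30 + 31 + 31 + 30 + 31 + 30 + 31 + 31 + 28 + 31 + 30 + 31 + 30 + 31 + 31 + 30 + 31 + 30 + 31 + 31 + 28 + 5 = 1145.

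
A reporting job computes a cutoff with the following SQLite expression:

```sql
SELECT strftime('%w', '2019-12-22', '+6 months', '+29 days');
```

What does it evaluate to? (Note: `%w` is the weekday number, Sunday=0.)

2

First apply '+6 months', '+29 days': 2019-12-22 → 2020-07-21.
2020-07-21 is a Tuesday; with Sunday=0 that is 2.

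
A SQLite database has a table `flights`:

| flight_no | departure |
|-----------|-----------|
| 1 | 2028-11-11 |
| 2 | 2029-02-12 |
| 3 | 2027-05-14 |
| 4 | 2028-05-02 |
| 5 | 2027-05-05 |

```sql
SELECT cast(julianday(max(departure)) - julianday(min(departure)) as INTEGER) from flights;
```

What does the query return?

649

MIN = 2027-05-05, MAX = 2029-02-12.
26 days remain in May 2027 after the 5th (31 − 5).
Full months from June 2027 through January 2029 contribute their day counts.
Then 12 days into February 2029.
Total: 26 + 30 + 31 + 31 + 30 + 31 + 30 + 31 + 31 + 29 + 31 + 30 + 31 + 30 + 31 + 31 + 30 + 31 + 30 + 31 + 31 + 12 = 649.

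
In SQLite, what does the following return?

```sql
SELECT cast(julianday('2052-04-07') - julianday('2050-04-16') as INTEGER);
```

722

14 days remain in April 2050 after the 16th (30 − 16).
Full months from May 2050 through March 2052 contribute their day counts.
Then 7 days into April 2052.
Total: 14 + 31 + 30 + 31 + 31 + 30 + 31 + 30 + 31 + 31 + 28 + 31 + 30 + 31 + 30 + 31 + 31 + 30 + 31 + 30 + 31 + 31 + 29 + 31 + 7 = 722.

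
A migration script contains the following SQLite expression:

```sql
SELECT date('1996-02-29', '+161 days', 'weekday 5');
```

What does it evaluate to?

Applying '+161 days' to 1996-02-29: counting 161 days forward gives 1996-08-08.
`weekday 5` advances to the next Friday; 1996-08-08 is a Thursday, so it moves forward to 1996-08-09.

1996-08-09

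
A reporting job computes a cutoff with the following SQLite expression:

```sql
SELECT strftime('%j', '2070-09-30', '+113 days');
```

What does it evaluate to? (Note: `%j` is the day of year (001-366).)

021

First apply '+113 days': 2070-09-30 → 2071-01-21.
Day-of-year for 2071-01-21: days since 2071-01-01 inclusive = 21, zero-padded to 021.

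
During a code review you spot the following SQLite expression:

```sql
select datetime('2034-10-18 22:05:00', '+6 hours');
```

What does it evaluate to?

+6 hours from 2034-10-18 22:05:00 is 2034-10-19 04:05:00 (crosses midnight).

2034-10-19 04:05:00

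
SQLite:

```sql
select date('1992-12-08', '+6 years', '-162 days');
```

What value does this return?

Adding +6 years to 1992-12-08 gives 1998-12-08.
Applying '-162 days' to 1998-12-08: counting 162 days back gives 1998-06-29.

1998-06-29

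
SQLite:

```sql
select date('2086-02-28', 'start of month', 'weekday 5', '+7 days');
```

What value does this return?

`start of month` rewinds 2086-02-28 to 2086-02-01.
`weekday 5` advances to the next Friday; 2086-02-01 is already a Friday, so it stays at 2086-02-01.
Advancing 7 more days within February lands on 2086-02-08.

2086-02-08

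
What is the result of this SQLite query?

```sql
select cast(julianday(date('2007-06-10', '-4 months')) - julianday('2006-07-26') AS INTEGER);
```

199

Adding -4 months to 2007-06-10 gives 2007-02-10.
5 days remain in July 2006 after the 26th (31 − 26).
Full months from August 2006 through January 2007 contribute their day counts.
Then 10 days into February 2007.
Total: 5 + 31 + 30 + 31 + 30 + 31 + 31 + 10 = 199.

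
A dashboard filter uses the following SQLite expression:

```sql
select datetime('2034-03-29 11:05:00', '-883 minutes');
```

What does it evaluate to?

2034-03-28 20:22:00

883 minutes = 14h 43m; -883 minutes from 2034-03-29 11:05:00 is 2034-03-28 20:22:00 (crosses midnight).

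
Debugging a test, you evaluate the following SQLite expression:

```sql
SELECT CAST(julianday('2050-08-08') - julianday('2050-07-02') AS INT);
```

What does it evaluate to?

29 days remain in July 2050 after the 2nd (31 − 2).
Then 8 days into August 2050.
Total: 29 + 8 = 37.

37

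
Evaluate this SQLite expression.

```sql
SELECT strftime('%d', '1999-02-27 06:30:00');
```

`%d` extracts the 2-digit day of month: 27.

27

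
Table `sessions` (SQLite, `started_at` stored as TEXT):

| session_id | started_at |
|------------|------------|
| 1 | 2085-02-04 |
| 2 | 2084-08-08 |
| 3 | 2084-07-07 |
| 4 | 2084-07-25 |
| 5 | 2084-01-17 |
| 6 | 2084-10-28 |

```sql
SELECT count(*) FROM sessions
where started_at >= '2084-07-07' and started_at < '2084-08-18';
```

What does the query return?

3

Rows in [2084-07-07, 2084-08-18): 2084-08-08, 2084-07-07, 2084-07-25 → 3 rows.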